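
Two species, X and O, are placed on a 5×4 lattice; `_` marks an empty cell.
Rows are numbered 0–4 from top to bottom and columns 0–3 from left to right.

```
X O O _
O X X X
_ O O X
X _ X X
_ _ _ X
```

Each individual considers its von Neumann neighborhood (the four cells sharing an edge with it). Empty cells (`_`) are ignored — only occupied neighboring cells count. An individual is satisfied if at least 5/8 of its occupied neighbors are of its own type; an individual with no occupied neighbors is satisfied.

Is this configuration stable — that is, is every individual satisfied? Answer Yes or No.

Row 0: (0,0)X 0/2 not · (0,1)O 1/3 not · (0,2)O 1/2 not
Row 1: (1,0)O 0/2 not · (1,1)X 1/4 not · (1,2)X 2/4 not · (1,3)X 2/2 satisfied
Row 2: (2,1)O 1/2 not · (2,2)O 1/4 not · (2,3)X 2/3 satisfied
Row 3: (3,0)X 0/0 satisfied · (3,2)X 1/2 not · (3,3)X 3/3 satisfied
Row 4: (4,3)X 1/1 satisfied
For instance (0,0) has only 0/2 same-type neighbors, below 5/8.

No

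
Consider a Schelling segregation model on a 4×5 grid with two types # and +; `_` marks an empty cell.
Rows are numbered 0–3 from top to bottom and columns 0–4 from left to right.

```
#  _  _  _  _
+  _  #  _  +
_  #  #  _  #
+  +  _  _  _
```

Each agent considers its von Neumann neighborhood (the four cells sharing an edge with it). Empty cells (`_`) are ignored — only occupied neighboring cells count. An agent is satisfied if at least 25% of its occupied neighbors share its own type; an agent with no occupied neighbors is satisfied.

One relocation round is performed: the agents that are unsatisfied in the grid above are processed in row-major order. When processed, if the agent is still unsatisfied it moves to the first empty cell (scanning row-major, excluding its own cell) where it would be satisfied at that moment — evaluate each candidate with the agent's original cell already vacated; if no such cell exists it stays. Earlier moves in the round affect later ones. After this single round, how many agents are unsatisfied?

1

Initially unsatisfied (in order): (0,0), (1,0), (1,4), (2,4).
  (0,0) → (0,1).
  (1,0): now satisfied by earlier moves; stays.
  (1,4) → (0,0).
  (2,4): now satisfied by earlier moves; stays.
Resulting grid:
+ # _ _ _
+ _ # _ _
_ # # _ #
+ + _ _ _
Unsatisfied now: (0,1).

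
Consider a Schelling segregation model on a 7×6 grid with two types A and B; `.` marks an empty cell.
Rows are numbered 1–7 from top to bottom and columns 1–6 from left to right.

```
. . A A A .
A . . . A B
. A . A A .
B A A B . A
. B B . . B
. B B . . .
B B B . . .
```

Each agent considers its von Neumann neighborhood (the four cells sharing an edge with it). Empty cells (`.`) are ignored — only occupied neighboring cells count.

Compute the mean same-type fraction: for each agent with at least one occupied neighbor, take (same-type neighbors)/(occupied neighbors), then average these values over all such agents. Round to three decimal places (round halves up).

0.635

(1,3)A 1/1
(1,4)A 2/2
(1,5)A 2/2
(2,1)A — no occupied neighbors
(2,5)A 2/3
(2,6)B 0/1
(3,2)A 1/1
(3,4)A 1/2
(3,5)A 2/2
(4,1)B 0/1
(4,2)A 2/4
(4,3)A 1/3
(4,4)B 0/2
(4,6)A 0/1
(5,2)B 2/3
(5,3)B 2/3
(5,6)B 0/1
(6,2)B 3/3
(6,3)B 3/3
(7,1)B 1/1
(7,2)B 3/3
(7,3)B 2/2
Sum over 21 agents: 1/1 + 2/2 + 2/2 + 2/3 + 0/1 + 1/1 + 1/2 + 2/2 + 0/1 + 2/4 + 1/3 + 0/2 + 0/1 + 2/3 + 2/3 + 0/1 + 3/3 + 3/3 + 1/1 + 3/3 + 2/2 = 40/3; mean = 40/3 ÷ 21 = 40/63 = 0.634920… → 0.635.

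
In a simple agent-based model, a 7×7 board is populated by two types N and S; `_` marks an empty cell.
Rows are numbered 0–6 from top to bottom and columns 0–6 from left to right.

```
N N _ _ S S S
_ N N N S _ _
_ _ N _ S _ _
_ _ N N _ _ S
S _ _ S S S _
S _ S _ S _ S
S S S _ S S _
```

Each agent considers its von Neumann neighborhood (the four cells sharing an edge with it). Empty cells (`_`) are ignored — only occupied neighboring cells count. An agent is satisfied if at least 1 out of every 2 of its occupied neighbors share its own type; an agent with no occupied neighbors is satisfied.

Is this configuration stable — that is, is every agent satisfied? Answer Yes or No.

Yes

(0,0)N 1/1 ok
(0,1)N 2/2 ok
(0,4)S 2/2 ok
(0,5)S 2/2 ok
(0,6)S 1/1 ok
(1,1)N 2/2 ok
(1,2)N 3/3 ok
(1,3)N 1/2 ok
(1,4)S 2/3 ok
(2,2)N 2/2 ok
(2,4)S 1/1 ok
(3,2)N 2/2 ok
(3,3)N 1/2 ok
(3,6)S 0/0 ok
(4,0)S 1/1 ok
(4,3)S 1/2 ok
(4,4)S 3/3 ok
(4,5)S 1/1 ok
(5,0)S 2/2 ok
(5,2)S 1/1 ok
(5,4)S 2/2 ok
(5,6)S 0/0 ok
(6,0)S 2/2 ok
(6,1)S 2/2 ok
(6,2)S 2/2 ok
(6,4)S 2/2 ok
(6,5)S 1/1 ok
All meet the threshold, so the configuration is stable.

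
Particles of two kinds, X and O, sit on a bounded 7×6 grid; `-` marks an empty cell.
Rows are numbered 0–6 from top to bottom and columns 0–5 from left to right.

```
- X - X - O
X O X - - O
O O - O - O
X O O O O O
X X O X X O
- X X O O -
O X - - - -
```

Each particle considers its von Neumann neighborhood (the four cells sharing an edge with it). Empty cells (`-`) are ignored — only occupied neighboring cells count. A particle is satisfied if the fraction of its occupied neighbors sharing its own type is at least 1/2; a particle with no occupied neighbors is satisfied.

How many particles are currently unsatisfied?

(0,1)X 0/1 ✗
(0,3)X 0/0 ✓
(0,5)O 1/1 ✓
(1,0)X 0/2 ✗
(1,1)O 1/4 ✗
(1,2)X 0/1 ✗
(1,5)O 2/2 ✓
(2,0)O 1/3 ✗
(2,1)O 3/3 ✓
(2,3)O 1/1 ✓
(2,5)O 2/2 ✓
(3,0)X 1/3 ✗
(3,1)O 2/4 ✓
(3,2)O 3/3 ✓
(3,3)O 3/4 ✓
(3,4)O 2/3 ✓
(3,5)O 3/3 ✓
(4,0)X 2/2 ✓
(4,1)X 2/4 ✓
(4,2)O 1/4 ✗
(4,3)X 1/4 ✗
(4,4)X 1/4 ✗
(4,5)O 1/2 ✓
(5,1)X 3/3 ✓
(5,2)X 1/3 ✗
(5,3)O 1/3 ✗
(5,4)O 1/2 ✓
(6,0)O 0/1 ✗
(6,1)X 1/2 ✓
Unsatisfied: (0,1), (1,0), (1,1), (1,2), (2,0), (3,0), (4,2), (4,3), (4,4), (5,2), (5,3), (6,0) — 12 in total.

12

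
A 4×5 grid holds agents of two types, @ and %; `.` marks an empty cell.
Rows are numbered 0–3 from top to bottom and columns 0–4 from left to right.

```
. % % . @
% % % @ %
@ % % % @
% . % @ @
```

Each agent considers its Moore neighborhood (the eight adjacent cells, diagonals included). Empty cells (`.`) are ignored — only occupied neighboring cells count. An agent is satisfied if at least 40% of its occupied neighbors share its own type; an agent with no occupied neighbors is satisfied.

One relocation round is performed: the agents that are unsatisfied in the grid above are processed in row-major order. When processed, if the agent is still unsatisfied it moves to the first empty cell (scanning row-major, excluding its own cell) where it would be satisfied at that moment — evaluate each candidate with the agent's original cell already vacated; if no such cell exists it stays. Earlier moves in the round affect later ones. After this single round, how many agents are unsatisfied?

0

Initially unsatisfied (in order): (1,3), (1,4), (2,0).
  (1,3): no empty cell satisfies it; stays.
  (1,4) → (0,0).
  (2,0) → (0,3).
Resulting grid:
% % % @ @
% % % @ .
. % % % @
% . % @ @
All satisfied now.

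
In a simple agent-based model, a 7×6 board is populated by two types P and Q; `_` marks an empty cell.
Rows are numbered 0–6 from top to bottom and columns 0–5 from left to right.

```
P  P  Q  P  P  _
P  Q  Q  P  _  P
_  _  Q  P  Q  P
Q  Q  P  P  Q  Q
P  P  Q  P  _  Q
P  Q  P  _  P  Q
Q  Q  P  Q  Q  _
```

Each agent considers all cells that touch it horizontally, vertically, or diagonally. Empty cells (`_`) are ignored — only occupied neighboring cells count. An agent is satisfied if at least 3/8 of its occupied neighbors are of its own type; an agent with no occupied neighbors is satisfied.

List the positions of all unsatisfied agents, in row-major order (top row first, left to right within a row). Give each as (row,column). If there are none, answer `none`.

(2,4), (2,5), (3,0), (4,2), (5,4), (6,2), (6,3)

(0,0)P 2/3 ok
(0,1)P 2/5 ok
(0,2)Q 2/5 ok
(0,3)P 2/4 ok
(0,4)P 3/3 ok
(1,0)P 2/3 ok
(1,1)Q 3/6 ok
(1,2)Q 3/7 ok
(1,3)P 3/7 ok
(1,5)P 2/3 ok
(2,2)Q 3/7 ok
(2,3)P 3/7 ok
(2,4)Q 2/7 unhappy
(2,5)P 1/4 unhappy
(3,0)Q 1/3 unhappy
(3,1)Q 3/6 ok
(3,2)P 4/7 ok
(3,3)P 3/7 ok
(3,4)Q 3/7 ok
(3,5)Q 3/4 ok
(4,0)P 2/5 ok
(4,1)P 4/8 ok
(4,2)Q 2/7 unhappy
(4,3)P 4/6 ok
(4,5)Q 3/4 ok
(5,0)P 2/5 ok
(5,1)Q 3/8 ok
(5,2)P 3/7 ok
(5,4)P 1/5 unhappy
(5,5)Q 2/3 ok
(6,0)Q 2/3 ok
(6,1)Q 2/5 ok
(6,2)P 1/4 unhappy
(6,3)Q 1/4 unhappy
(6,4)Q 2/3 ok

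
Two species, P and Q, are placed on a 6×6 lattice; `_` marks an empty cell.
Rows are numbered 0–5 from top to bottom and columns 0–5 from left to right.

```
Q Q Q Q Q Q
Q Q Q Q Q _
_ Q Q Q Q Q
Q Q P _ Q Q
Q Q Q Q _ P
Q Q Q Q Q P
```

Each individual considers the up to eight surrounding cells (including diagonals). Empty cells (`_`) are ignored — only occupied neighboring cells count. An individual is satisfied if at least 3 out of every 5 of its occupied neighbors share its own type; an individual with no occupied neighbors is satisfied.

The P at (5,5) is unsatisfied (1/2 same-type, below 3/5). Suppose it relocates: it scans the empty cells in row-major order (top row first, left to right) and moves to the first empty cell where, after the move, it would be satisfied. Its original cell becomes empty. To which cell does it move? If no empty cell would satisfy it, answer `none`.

none

Vacating (5,5). Empty cells in order:
  (1,5): 0/5 same-type → still unsatisfied.
  (2,0): 0/5 same-type → still unsatisfied.
  (3,3): 1/7 same-type → still unsatisfied.
  (4,4): 1/6 same-type → still unsatisfied.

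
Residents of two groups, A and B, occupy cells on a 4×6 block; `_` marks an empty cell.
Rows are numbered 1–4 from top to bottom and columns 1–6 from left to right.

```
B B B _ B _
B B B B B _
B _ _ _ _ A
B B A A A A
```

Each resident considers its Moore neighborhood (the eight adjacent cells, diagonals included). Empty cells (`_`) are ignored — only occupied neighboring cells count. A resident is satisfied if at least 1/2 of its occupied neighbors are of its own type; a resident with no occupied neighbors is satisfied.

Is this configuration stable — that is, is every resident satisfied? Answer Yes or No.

Yes

Row 1: (1,1)B 3/3 ok · (1,2)B 5/5 ok · (1,3)B 4/4 ok · (1,5)B 2/2 ok
Row 2: (2,1)B 4/4 ok · (2,2)B 6/6 ok · (2,3)B 4/4 ok · (2,4)B 4/4 ok · (2,5)B 2/3 ok
Row 3: (3,1)B 4/4 ok · (3,6)A 2/3 ok
Row 4: (4,1)B 2/2 ok · (4,2)B 2/3 ok · (4,3)A 1/2 ok · (4,4)A 2/2 ok · (4,5)A 3/3 ok · (4,6)A 2/2 ok
All meet the threshold, so the configuration is stable.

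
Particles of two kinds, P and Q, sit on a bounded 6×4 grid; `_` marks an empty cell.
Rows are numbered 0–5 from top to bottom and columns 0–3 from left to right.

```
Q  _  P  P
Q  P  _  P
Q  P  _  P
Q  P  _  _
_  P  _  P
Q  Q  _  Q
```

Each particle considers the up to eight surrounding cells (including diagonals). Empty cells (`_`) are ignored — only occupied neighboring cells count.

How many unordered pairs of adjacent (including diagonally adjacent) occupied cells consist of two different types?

12

Scan each occupied cell's neighbors to the right and below (and the two forward diagonals) so each pair is counted once.
Row 0: Q(0,0)–Q(1,0)= Q(0,0)–P(1,1)≠ P(0,2)–P(0,3)= P(0,2)–P(1,3)= P(0,2)–P(1,1)= P(0,3)–P(1,3)=  → 1/6 unlike.
Row 1: Q(1,0)–P(1,1)≠ Q(1,0)–Q(2,0)= Q(1,0)–P(2,1)≠ P(1,1)–P(2,1)= P(1,1)–Q(2,0)≠ P(1,3)–P(2,3)=  → 3/6 unlike.
Row 2: Q(2,0)–P(2,1)≠ Q(2,0)–Q(3,0)= Q(2,0)–P(3,1)≠ P(2,1)–P(3,1)= P(2,1)–Q(3,0)≠  → 3/5 unlike.
Row 3: Q(3,0)–P(3,1)≠ Q(3,0)–P(4,1)≠ P(3,1)–P(4,1)=  → 2/3 unlike.
Row 4: P(4,1)–Q(5,1)≠ P(4,1)–Q(5,0)≠ P(4,3)–Q(5,3)≠  → 3/3 unlike.
Row 5: Q(5,0)–Q(5,1)=  → 0/1 unlike.
Total adjacent occupied pairs: 24; unlike-type pairs: 12.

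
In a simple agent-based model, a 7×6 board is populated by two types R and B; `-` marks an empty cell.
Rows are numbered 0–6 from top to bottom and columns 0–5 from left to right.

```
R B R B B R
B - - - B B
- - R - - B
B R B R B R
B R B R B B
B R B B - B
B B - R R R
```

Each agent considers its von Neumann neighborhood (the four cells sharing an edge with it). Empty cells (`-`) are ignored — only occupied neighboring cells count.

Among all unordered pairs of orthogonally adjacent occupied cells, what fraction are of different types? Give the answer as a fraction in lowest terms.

24/43

Scan each occupied cell's neighbors to the right and below so each pair is counted once.
Row 0: R(0,0)–B(0,1)≠ R(0,0)–B(1,0)≠ B(0,1)–R(0,2)≠ R(0,2)–B(0,3)≠ B(0,3)–B(0,4)= B(0,4)–R(0,5)≠ B(0,4)–B(1,4)= R(0,5)–B(1,5)≠  → 6/8 unlike.
Row 1: B(1,4)–B(1,5)= B(1,5)–B(2,5)=  → 0/2 unlike.
Row 2: R(2,2)–B(3,2)≠ B(2,5)–R(3,5)≠  → 2/2 unlike.
Row 3: B(3,0)–R(3,1)≠ B(3,0)–B(4,0)= R(3,1)–B(3,2)≠ R(3,1)–R(4,1)= B(3,2)–R(3,3)≠ B(3,2)–B(4,2)= R(3,3)–B(3,4)≠ R(3,3)–R(4,3)= B(3,4)–R(3,5)≠ B(3,4)–B(4,4)= R(3,5)–B(4,5)≠  → 6/11 unlike.
Row 4: B(4,0)–R(4,1)≠ B(4,0)–B(5,0)= R(4,1)–B(4,2)≠ R(4,1)–R(5,1)= B(4,2)–R(4,3)≠ B(4,2)–B(5,2)= R(4,3)–B(4,4)≠ R(4,3)–B(5,3)≠ B(4,4)–B(4,5)= B(4,5)–B(5,5)=  → 5/10 unlike.
Row 5: B(5,0)–R(5,1)≠ B(5,0)–B(6,0)= R(5,1)–B(5,2)≠ R(5,1)–B(6,1)≠ B(5,2)–B(5,3)= B(5,3)–R(6,3)≠ B(5,5)–R(6,5)≠  → 5/7 unlike.
Row 6: B(6,0)–B(6,1)= R(6,3)–R(6,4)= R(6,4)–R(6,5)=  → 0/3 unlike.
Total adjacent occupied pairs: 43; unlike-type pairs: 24.
24/43 is already in lowest terms.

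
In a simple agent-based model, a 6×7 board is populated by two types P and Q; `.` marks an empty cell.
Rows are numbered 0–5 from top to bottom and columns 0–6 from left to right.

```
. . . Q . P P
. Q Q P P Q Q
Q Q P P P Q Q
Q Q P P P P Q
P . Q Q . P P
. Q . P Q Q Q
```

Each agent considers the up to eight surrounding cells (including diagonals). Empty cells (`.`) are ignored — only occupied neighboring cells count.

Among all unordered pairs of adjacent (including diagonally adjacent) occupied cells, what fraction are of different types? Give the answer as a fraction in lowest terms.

4/9

Scan each occupied cell's neighbors to the right and below (and the two forward diagonals) so each pair is counted once.
From row 0: 6 unlike of 9 pairs (running 6/9).
From row 1: 7 unlike of 22 pairs (running 13/31).
From row 2: 7 unlike of 25 pairs (running 20/56).
From row 3: 11 unlike of 19 pairs (running 31/75).
From row 4: 8 unlike of 12 pairs (running 39/87).
From row 5: 1 unlike of 3 pairs (running 40/90).
Total adjacent occupied pairs: 90; unlike-type pairs: 40.
40/90 reduces to 4/9.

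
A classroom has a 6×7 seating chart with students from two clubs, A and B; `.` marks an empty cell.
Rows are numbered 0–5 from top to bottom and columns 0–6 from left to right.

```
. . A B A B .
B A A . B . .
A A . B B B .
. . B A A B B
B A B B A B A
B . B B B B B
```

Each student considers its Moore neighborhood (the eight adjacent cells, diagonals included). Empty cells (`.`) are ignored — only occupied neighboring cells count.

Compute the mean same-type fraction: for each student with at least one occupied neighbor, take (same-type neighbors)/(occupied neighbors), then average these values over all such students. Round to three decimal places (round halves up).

Row 0: (0,2)A 2/3 · (0,3)B 1/4 · (0,4)A 0/3 · (0,5)B 1/2
Row 1: (1,0)B 0/3 · (1,1)A 4/5 · (1,2)A 3/5 · (1,4)B 5/6
Row 2: (2,0)A 2/3 · (2,1)A 3/5 · (2,3)B 3/6 · (2,4)B 4/6 · (2,5)B 4/5
Row 3: (3,2)B 3/6 · (3,3)A 2/7 · (3,4)A 2/8 · (3,5)B 4/7 · (3,6)B 3/4
Row 4: (4,0)B 1/2 · (4,1)A 0/5 · (4,2)B 4/6 · (4,3)B 5/8 · (4,4)A 2/8 · (4,5)B 5/8 · (4,6)A 0/5
Row 5: (5,0)B 1/2 · (5,2)B 3/4 · (5,3)B 4/5 · (5,4)B 4/5 · (5,5)B 3/5 · (5,6)B 2/3
Sum over 31 students: 2/3 + 1/4 + 0/3 + 1/2 + 0/3 + 4/5 + 3/5 + 5/6 + 2/3 + 3/5 + 3/6 + 4/6 + 4/5 + 3/6 + 2/7 + 2/8 + 4/7 + 3/4 + 1/2 + 0/5 + 4/6 + 5/8 + 2/8 + 5/8 + 0/5 + 1/2 + 3/4 + 4/5 + 4/5 + 3/5 + 2/3 = 673/42; mean = 673/42 ÷ 31 = 673/1302 = 0.516897… → 0.517.

0.517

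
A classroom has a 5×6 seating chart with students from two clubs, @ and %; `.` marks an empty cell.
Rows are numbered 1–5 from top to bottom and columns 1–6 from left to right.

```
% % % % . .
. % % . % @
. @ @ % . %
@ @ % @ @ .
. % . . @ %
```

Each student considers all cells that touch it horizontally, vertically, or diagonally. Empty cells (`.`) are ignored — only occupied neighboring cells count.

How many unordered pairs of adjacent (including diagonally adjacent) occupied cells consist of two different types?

18

Scan each occupied cell's neighbors to the right and below (and the two forward diagonals) so each pair is counted once.
From row 1: 0 unlike of 10 pairs (running 0/10).
From row 2: 6 unlike of 10 pairs (running 6/20).
From row 3: 6 unlike of 12 pairs (running 12/32).
From row 4: 5 unlike of 10 pairs (running 17/42).
From row 5: 1 unlike of 1 pairs (running 18/43).
Total adjacent occupied pairs: 43; unlike-type pairs: 18.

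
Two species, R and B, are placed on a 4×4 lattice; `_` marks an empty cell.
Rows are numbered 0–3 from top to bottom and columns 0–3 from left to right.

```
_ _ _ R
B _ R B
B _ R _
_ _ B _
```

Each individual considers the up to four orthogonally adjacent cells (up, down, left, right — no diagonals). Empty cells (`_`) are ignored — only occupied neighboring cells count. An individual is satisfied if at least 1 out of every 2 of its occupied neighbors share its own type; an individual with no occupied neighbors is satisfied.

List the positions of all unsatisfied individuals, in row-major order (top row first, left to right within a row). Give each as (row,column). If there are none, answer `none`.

(0,3), (1,3), (3,2)

(0,3)R 0/1 ✗
(1,0)B 1/1 ✓
(1,2)R 1/2 ✓
(1,3)B 0/2 ✗
(2,0)B 1/1 ✓
(2,2)R 1/2 ✓
(3,2)B 0/1 ✗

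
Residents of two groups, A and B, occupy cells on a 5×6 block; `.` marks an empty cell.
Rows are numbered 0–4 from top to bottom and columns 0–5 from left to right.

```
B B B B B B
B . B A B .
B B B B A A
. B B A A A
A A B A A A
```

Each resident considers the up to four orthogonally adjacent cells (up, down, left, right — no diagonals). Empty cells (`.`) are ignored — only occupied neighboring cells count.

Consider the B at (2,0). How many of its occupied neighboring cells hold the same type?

2

Occupied neighbors of (2,0): (1,0)=B, (2,1)=B.
Same type (B): 2 of 2.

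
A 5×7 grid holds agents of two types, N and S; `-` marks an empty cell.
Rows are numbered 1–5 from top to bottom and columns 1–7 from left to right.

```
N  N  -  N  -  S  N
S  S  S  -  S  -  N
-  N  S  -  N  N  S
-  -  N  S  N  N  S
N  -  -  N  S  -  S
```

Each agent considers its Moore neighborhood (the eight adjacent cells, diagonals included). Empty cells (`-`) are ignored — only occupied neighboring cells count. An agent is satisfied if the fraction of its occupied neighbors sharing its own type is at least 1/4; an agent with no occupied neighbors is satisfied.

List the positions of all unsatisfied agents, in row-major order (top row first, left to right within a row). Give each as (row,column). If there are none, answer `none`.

(1,1)N 1/3 ✓
(1,2)N 1/4 ✓
(1,4)N 0/2 ✗
(1,6)S 1/3 ✓
(1,7)N 1/2 ✓
(2,1)S 1/4 ✓
(2,2)S 3/6 ✓
(2,3)S 2/5 ✓
(2,5)S 1/4 ✓
(2,7)N 2/4 ✓
(3,2)N 1/5 ✗
(3,3)S 3/5 ✓
(3,5)N 3/5 ✓
(3,6)N 4/7 ✓
(3,7)S 1/4 ✓
(4,3)N 2/4 ✓
(4,4)S 2/6 ✓
(4,5)N 4/6 ✓
(4,6)N 3/7 ✓
(4,7)S 2/4 ✓
(5,1)N 0/0 ✓
(5,4)N 2/4 ✓
(5,5)S 1/4 ✓
(5,7)S 1/2 ✓

(1,4), (3,2)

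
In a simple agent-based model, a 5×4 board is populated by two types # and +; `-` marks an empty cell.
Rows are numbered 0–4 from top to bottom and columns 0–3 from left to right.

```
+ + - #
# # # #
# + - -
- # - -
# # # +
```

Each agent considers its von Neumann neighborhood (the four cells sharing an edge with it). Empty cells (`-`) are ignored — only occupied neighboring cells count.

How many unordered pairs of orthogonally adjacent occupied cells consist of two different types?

6

Scan each occupied cell's neighbors to the right and below so each pair is counted once.
From row 0: 2 unlike of 4 pairs (running 2/4).
From row 1: 1 unlike of 5 pairs (running 3/9).
From row 2: 2 unlike of 2 pairs (running 5/11).
From row 3: 0 unlike of 1 pairs (running 5/12).
From row 4: 1 unlike of 3 pairs (running 6/15).
Total adjacent occupied pairs: 15; unlike-type pairs: 6.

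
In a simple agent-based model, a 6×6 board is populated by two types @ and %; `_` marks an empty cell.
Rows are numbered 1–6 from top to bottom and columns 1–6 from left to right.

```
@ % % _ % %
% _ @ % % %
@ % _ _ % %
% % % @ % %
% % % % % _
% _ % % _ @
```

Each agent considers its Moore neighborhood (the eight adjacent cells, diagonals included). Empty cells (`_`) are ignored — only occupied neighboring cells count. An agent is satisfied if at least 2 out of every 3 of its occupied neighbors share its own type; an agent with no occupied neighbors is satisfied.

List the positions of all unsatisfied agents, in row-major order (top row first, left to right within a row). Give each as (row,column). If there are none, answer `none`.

(1,1), (1,2), (2,1), (2,3), (3,1), (4,4), (6,6)

Row 1: (1,1)@ 0/2 ✗ · (1,2)% 2/4 ✗ · (1,3)% 2/3 ✓ · (1,5)% 4/4 ✓ · (1,6)% 3/3 ✓
Row 2: (2,1)% 2/4 ✗ · (2,3)@ 0/4 ✗ · (2,4)% 4/5 ✓ · (2,5)% 6/6 ✓ · (2,6)% 5/5 ✓
Row 3: (3,1)@ 0/4 ✗ · (3,2)% 4/6 ✓ · (3,5)% 6/7 ✓ · (3,6)% 5/5 ✓
Row 4: (4,1)% 4/5 ✓ · (4,2)% 6/7 ✓ · (4,3)% 5/6 ✓ · (4,4)@ 0/6 ✗ · (4,5)% 5/6 ✓ · (4,6)% 4/4 ✓
Row 5: (5,1)% 4/4 ✓ · (5,2)% 7/7 ✓ · (5,3)% 6/7 ✓ · (5,4)% 6/7 ✓ · (5,5)% 4/6 ✓
Row 6: (6,1)% 2/2 ✓ · (6,3)% 4/4 ✓ · (6,4)% 4/4 ✓ · (6,6)@ 0/1 ✗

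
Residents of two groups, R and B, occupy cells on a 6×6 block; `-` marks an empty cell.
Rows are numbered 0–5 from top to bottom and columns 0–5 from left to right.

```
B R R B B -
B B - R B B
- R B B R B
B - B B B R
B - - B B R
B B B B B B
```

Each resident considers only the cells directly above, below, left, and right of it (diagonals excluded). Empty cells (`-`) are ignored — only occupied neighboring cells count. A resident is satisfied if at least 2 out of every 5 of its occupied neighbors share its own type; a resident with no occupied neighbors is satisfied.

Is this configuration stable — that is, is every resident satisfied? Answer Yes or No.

No

(0,0)B 1/2 ok
(0,1)R 1/3 unhappy
(0,2)R 1/2 ok
(0,3)B 1/3 unhappy
(0,4)B 2/2 ok
(1,0)B 2/2 ok
(1,1)B 1/3 unhappy
(1,3)R 0/3 unhappy
(1,4)B 2/4 ok
(1,5)B 2/2 ok
(2,1)R 0/2 unhappy
(2,2)B 2/3 ok
(2,3)B 2/4 ok
(2,4)R 0/4 unhappy
(2,5)B 1/3 unhappy
(3,0)B 1/1 ok
(3,2)B 2/2 ok
(3,3)B 4/4 ok
(3,4)B 2/4 ok
(3,5)R 1/3 unhappy
(4,0)B 2/2 ok
(4,3)B 3/3 ok
(4,4)B 3/4 ok
(4,5)R 1/3 unhappy
(5,0)B 2/2 ok
(5,1)B 2/2 ok
(5,2)B 2/2 ok
(5,3)B 3/3 ok
(5,4)B 3/3 ok
(5,5)B 1/2 ok
For instance (0,1) has only 1/3 same-type neighbors, below 2/5.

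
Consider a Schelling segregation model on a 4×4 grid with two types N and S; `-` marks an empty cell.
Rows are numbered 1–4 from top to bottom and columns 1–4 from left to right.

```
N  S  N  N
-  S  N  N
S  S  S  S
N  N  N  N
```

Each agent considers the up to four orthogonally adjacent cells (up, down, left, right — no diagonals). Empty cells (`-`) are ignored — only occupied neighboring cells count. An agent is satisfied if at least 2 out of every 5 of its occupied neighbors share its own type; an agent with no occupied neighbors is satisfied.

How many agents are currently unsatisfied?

(1,1)N 0/1 unhappy
(1,2)S 1/3 unhappy
(1,3)N 2/3 ok
(1,4)N 2/2 ok
(2,2)S 2/3 ok
(2,3)N 2/4 ok
(2,4)N 2/3 ok
(3,1)S 1/2 ok
(3,2)S 3/4 ok
(3,3)S 2/4 ok
(3,4)S 1/3 unhappy
(4,1)N 1/2 ok
(4,2)N 2/3 ok
(4,3)N 2/3 ok
(4,4)N 1/2 ok
Unsatisfied: (1,1), (1,2), (3,4) — 3 in total.

3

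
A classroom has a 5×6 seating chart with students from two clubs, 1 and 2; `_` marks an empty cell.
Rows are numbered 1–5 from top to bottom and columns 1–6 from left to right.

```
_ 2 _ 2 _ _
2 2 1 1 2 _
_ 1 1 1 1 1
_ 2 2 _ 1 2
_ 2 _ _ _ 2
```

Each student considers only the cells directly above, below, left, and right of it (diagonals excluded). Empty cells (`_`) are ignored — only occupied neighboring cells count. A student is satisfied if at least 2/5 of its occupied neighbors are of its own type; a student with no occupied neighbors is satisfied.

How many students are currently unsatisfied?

4

(1,2)2 1/1 satisfied
(1,4)2 0/1 not
(2,1)2 1/1 satisfied
(2,2)2 2/4 satisfied
(2,3)1 2/3 satisfied
(2,4)1 2/4 satisfied
(2,5)2 0/2 not
(3,2)1 1/3 not
(3,3)1 3/4 satisfied
(3,4)1 3/3 satisfied
(3,5)1 3/4 satisfied
(3,6)1 1/2 satisfied
(4,2)2 2/3 satisfied
(4,3)2 1/2 satisfied
(4,5)1 1/2 satisfied
(4,6)2 1/3 not
(5,2)2 1/1 satisfied
(5,6)2 1/1 satisfied
Unsatisfied: (1,4), (2,5), (3,2), (4,6) — 4 in total.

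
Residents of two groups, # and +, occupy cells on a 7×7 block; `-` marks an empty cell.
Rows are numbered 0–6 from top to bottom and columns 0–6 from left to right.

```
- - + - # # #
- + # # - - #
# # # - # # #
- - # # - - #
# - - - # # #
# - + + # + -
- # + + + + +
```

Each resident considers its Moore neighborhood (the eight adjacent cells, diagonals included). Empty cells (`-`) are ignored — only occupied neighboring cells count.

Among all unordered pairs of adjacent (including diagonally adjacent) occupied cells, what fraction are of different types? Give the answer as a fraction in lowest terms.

17/63

Scan each occupied cell's neighbors to the right and below (and the two forward diagonals) so each pair is counted once.
Row 0: +(0,2)–#(1,2)≠ +(0,2)–#(1,3)≠ +(0,2)–+(1,1)= #(0,4)–#(0,5)= #(0,4)–#(1,3)= #(0,5)–#(0,6)= #(0,5)–#(1,6)= #(0,6)–#(1,6)=  → 2/8 unlike.
Row 1: +(1,1)–#(1,2)≠ +(1,1)–#(2,1)≠ +(1,1)–#(2,2)≠ +(1,1)–#(2,0)≠ #(1,2)–#(1,3)= #(1,2)–#(2,2)= #(1,2)–#(2,1)= #(1,3)–#(2,4)= #(1,3)–#(2,2)= #(1,6)–#(2,6)= #(1,6)–#(2,5)=  → 4/11 unlike.
Row 2: #(2,0)–#(2,1)= #(2,1)–#(2,2)= #(2,1)–#(3,2)= #(2,2)–#(3,2)= #(2,2)–#(3,3)= #(2,4)–#(2,5)= #(2,4)–#(3,3)= #(2,5)–#(2,6)= #(2,5)–#(3,6)= #(2,6)–#(3,6)=  → 0/10 unlike.
Row 3: #(3,2)–#(3,3)= #(3,3)–#(4,4)= #(3,6)–#(4,6)= #(3,6)–#(4,5)=  → 0/4 unlike.
Row 4: #(4,0)–#(5,0)= #(4,4)–#(4,5)= #(4,4)–#(5,4)= #(4,4)–+(5,5)≠ #(4,4)–+(5,3)≠ #(4,5)–#(4,6)= #(4,5)–+(5,5)≠ #(4,5)–#(5,4)= #(4,6)–+(5,5)≠  → 4/9 unlike.
Row 5: #(5,0)–#(6,1)= +(5,2)–+(5,3)= +(5,2)–+(6,2)= +(5,2)–+(6,3)= +(5,2)–#(6,1)≠ +(5,3)–#(5,4)≠ +(5,3)–+(6,3)= +(5,3)–+(6,4)= +(5,3)–+(6,2)= #(5,4)–+(5,5)≠ #(5,4)–+(6,4)≠ #(5,4)–+(6,5)≠ #(5,4)–+(6,3)≠ +(5,5)–+(6,5)= +(5,5)–+(6,6)= +(5,5)–+(6,4)=  → 6/16 unlike.
Row 6: #(6,1)–+(6,2)≠ +(6,2)–+(6,3)= +(6,3)–+(6,4)= +(6,4)–+(6,5)= +(6,5)–+(6,6)=  → 1/5 unlike.
Total adjacent occupied pairs: 63; unlike-type pairs: 17.
17/63 is already in lowest terms.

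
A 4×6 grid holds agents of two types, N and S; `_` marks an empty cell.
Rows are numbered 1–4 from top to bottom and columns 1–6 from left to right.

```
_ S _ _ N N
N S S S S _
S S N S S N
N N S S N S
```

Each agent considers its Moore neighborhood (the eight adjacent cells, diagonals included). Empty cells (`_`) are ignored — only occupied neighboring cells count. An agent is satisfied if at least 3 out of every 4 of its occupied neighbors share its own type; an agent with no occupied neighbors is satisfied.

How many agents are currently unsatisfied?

Row 1: (1,2)S 2/3 ✗ · (1,5)N 1/3 ✗ · (1,6)N 1/2 ✗
Row 2: (2,1)N 0/4 ✗ · (2,2)S 4/6 ✗ · (2,3)S 5/6 ✓ · (2,4)S 4/6 ✗ · (2,5)S 3/6 ✗
Row 3: (3,1)S 2/5 ✗ · (3,2)S 4/8 ✗ · (3,3)N 1/8 ✗ · (3,4)S 6/8 ✓ · (3,5)S 5/7 ✗ · (3,6)N 1/4 ✗
Row 4: (4,1)N 1/3 ✗ · (4,2)N 2/5 ✗ · (4,3)S 3/5 ✗ · (4,4)S 3/5 ✗ · (4,5)N 1/5 ✗ · (4,6)S 1/3 ✗
Unsatisfied: (1,2), (1,5), (1,6), (2,1), (2,2), (2,4), (2,5), (3,1), (3,2), (3,3), (3,5), (3,6), (4,1), (4,2), (4,3), (4,4), (4,5), (4,6) — 18 in total.

18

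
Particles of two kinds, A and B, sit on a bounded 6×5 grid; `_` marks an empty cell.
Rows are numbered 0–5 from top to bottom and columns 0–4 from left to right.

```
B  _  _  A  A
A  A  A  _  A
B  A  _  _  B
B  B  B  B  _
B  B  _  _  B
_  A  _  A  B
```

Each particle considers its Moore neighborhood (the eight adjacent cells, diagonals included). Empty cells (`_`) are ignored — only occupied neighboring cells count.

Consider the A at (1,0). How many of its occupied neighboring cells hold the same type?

Occupied neighbors of (1,0): (0,0)=B, (1,1)=A, (2,0)=B, (2,1)=A.
Same type (A): 2 of 4.

2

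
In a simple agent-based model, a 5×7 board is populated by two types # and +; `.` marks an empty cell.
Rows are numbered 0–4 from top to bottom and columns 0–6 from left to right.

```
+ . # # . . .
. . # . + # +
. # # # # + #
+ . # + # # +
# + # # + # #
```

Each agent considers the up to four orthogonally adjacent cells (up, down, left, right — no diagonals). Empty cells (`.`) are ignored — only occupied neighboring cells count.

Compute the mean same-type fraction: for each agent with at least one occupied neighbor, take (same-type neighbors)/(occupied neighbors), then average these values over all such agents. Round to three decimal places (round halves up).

0.400

(0,0)+ — no occupied neighbors
(0,2)# 2/2
(0,3)# 1/1
(1,2)# 2/2
(1,4)+ 0/2
(1,5)# 0/3
(1,6)+ 0/2
(2,1)# 1/1
(2,2)# 4/4
(2,3)# 2/3
(2,4)# 2/4
(2,5)+ 0/4
(2,6)# 0/3
(3,0)+ 0/1
(3,2)# 2/3
(3,3)+ 0/4
(3,4)# 2/4
(3,5)# 2/4
(3,6)+ 0/3
(4,0)# 0/2
(4,1)+ 0/2
(4,2)# 2/3
(4,3)# 1/3
(4,4)+ 0/3
(4,5)# 2/3
(4,6)# 1/2
Sum over 25 agents: 2/2 + 1/1 + 2/2 + 0/2 + 0/3 + 0/2 + 1/1 + 4/4 + 2/3 + 2/4 + 0/4 + 0/3 + 0/1 + 2/3 + 0/4 + 2/4 + 2/4 + 0/3 + 0/2 + 0/2 + 2/3 + 1/3 + 0/3 + 2/3 + 1/2 = 10; mean = 10 ÷ 25 = 2/5 = 0.4 → 0.400.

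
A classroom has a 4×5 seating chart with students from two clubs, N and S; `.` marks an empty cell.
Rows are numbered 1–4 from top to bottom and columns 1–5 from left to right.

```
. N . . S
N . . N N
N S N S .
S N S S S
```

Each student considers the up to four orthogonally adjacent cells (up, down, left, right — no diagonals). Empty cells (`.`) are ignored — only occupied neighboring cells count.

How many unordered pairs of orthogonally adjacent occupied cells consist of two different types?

10

Scan each occupied cell's neighbors to the right and below so each pair is counted once.
Row 1: S(1,5)–N(2,5)≠  → 1/1 unlike.
Row 2: N(2,1)–N(3,1)= N(2,4)–N(2,5)= N(2,4)–S(3,4)≠  → 1/3 unlike.
Row 3: N(3,1)–S(3,2)≠ N(3,1)–S(4,1)≠ S(3,2)–N(3,3)≠ S(3,2)–N(4,2)≠ N(3,3)–S(3,4)≠ N(3,3)–S(4,3)≠ S(3,4)–S(4,4)=  → 6/7 unlike.
Row 4: S(4,1)–N(4,2)≠ N(4,2)–S(4,3)≠ S(4,3)–S(4,4)= S(4,4)–S(4,5)=  → 2/4 unlike.
Total adjacent occupied pairs: 15; unlike-type pairs: 10.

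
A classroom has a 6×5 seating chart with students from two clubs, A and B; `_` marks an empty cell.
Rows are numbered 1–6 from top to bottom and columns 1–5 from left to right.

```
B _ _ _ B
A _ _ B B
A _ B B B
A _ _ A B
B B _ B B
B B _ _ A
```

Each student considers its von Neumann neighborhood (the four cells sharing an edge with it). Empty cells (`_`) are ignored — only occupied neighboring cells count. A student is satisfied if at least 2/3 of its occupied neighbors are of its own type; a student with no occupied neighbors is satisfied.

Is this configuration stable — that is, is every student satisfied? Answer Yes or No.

No

(1,1)B 0/1 ✗
(1,5)B 1/1 ✓
(2,1)A 1/2 ✗
(2,4)B 2/2 ✓
(2,5)B 3/3 ✓
(3,1)A 2/2 ✓
(3,3)B 1/1 ✓
(3,4)B 3/4 ✓
(3,5)B 3/3 ✓
(4,1)A 1/2 ✗
(4,4)A 0/3 ✗
(4,5)B 2/3 ✓
(5,1)B 2/3 ✓
(5,2)B 2/2 ✓
(5,4)B 1/2 ✗
(5,5)B 2/3 ✓
(6,1)B 2/2 ✓
(6,2)B 2/2 ✓
(6,5)A 0/1 ✗
For instance (1,1) has only 0/1 same-type neighbors, below 2/3.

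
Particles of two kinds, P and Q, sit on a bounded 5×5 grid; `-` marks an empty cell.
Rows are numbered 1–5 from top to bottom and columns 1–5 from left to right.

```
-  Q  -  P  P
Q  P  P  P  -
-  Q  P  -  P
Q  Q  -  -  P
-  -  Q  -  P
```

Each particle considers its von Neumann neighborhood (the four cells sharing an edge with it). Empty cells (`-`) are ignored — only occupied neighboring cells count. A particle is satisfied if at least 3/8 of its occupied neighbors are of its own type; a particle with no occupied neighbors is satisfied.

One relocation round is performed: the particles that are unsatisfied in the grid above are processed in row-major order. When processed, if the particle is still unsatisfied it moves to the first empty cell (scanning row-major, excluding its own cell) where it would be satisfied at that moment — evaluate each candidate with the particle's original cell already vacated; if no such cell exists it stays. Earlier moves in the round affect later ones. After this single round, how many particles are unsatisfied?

0

Initially unsatisfied (in order): (1,2), (2,1), (2,2), (3,2).
  (1,2) → (1,1).
  (2,1): now satisfied by earlier moves; stays.
  (2,2) → (1,3).
  (3,2): now satisfied by earlier moves; stays.
Resulting grid:
Q - P P P
Q - P P -
- Q P - P
Q Q - - P
- - Q - P
All satisfied now.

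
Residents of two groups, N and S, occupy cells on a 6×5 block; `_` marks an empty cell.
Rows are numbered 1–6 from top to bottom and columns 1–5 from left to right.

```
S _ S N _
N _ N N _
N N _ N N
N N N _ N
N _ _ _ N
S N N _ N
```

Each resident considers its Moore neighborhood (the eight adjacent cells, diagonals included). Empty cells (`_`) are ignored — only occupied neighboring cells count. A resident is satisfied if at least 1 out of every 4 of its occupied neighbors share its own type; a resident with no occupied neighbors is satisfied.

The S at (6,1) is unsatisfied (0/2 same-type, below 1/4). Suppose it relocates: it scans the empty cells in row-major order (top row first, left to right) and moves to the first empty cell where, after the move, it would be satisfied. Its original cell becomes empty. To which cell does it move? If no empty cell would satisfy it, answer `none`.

Vacating (6,1). Empty cells in order:
  (1,2): 2/4 same-type → satisfied — stop here.

(1,2)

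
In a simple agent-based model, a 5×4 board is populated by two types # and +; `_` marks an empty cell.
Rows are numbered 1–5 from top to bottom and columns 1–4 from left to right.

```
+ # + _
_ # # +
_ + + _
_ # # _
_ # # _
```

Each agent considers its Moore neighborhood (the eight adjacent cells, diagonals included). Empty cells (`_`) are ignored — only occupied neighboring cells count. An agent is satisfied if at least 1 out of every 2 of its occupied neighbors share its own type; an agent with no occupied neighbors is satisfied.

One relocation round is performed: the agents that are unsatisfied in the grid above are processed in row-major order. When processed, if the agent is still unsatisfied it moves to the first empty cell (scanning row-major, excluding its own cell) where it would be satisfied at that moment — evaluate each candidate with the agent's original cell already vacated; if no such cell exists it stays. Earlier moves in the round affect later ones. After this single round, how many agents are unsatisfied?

0

Initially unsatisfied (in order): (1,1), (1,3), (2,2), (2,3), (3,2), (3,3).
  (1,1) → (1,4).
  (1,3) → (3,4).
  (2,2): now satisfied by earlier moves; stays.
  (2,3) → (1,1).
  (3,2) → (1,3).
  (3,3) → (2,3).
Resulting grid:
# # + +
_ # + +
_ _ _ +
_ # # _
_ # # _
All satisfied now.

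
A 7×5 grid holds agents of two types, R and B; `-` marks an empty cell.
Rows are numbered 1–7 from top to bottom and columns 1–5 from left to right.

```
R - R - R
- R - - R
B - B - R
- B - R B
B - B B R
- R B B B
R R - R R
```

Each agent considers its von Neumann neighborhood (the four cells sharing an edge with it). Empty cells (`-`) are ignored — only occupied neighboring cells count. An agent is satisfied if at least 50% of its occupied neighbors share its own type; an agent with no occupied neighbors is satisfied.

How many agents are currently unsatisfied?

Row 1: (1,1)R 0/0 ✓ · (1,3)R 0/0 ✓ · (1,5)R 1/1 ✓
Row 2: (2,2)R 0/0 ✓ · (2,5)R 2/2 ✓
Row 3: (3,1)B 0/0 ✓ · (3,3)B 0/0 ✓ · (3,5)R 1/2 ✓
Row 4: (4,2)B 0/0 ✓ · (4,4)R 0/2 ✗ · (4,5)B 0/3 ✗
Row 5: (5,1)B 0/0 ✓ · (5,3)B 2/2 ✓ · (5,4)B 2/4 ✓ · (5,5)R 0/3 ✗
Row 6: (6,2)R 1/2 ✓ · (6,3)B 2/3 ✓ · (6,4)B 3/4 ✓ · (6,5)B 1/3 ✗
Row 7: (7,1)R 1/1 ✓ · (7,2)R 2/2 ✓ · (7,4)R 1/2 ✓ · (7,5)R 1/2 ✓
Unsatisfied: (4,4), (4,5), (5,5), (6,5) — 4 in total.

4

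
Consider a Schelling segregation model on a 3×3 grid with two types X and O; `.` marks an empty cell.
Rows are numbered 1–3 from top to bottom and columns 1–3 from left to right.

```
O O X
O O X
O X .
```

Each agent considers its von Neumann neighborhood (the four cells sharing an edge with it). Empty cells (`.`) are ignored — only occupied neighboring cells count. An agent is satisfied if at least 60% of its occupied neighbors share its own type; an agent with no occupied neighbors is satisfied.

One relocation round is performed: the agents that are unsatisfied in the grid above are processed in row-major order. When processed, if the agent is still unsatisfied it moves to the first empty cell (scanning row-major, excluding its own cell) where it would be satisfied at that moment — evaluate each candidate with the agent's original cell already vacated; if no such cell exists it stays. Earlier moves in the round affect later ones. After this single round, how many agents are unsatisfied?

4

Initially unsatisfied (in order): (1,3), (2,2), (2,3), (3,1), (3,2).
  (1,3) → (3,3).
  (2,2): no empty cell satisfies it; stays.
  (2,3): no empty cell satisfies it; stays.
  (3,1): no empty cell satisfies it; stays.
  (3,2): no empty cell satisfies it; stays.
Resulting grid:
O O .
O O X
O X X
Unsatisfied now: (2,2), (2,3), (3,1), (3,2).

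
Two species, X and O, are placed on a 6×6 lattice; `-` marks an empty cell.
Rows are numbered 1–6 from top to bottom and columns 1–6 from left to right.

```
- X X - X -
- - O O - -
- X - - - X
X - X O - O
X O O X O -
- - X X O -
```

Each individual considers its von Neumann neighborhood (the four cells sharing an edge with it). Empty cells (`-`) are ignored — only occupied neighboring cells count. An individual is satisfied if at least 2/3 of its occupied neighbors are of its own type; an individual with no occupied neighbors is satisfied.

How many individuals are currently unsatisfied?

13

(1,2)X 1/1 ✓
(1,3)X 1/2 ✗
(1,5)X 0/0 ✓
(2,3)O 1/2 ✗
(2,4)O 1/1 ✓
(3,2)X 0/0 ✓
(3,6)X 0/1 ✗
(4,1)X 1/1 ✓
(4,3)X 0/2 ✗
(4,4)O 0/2 ✗
(4,6)O 0/1 ✗
(5,1)X 1/2 ✗
(5,2)O 1/2 ✗
(5,3)O 1/4 ✗
(5,4)X 1/4 ✗
(5,5)O 1/2 ✗
(6,3)X 1/2 ✗
(6,4)X 2/3 ✓
(6,5)O 1/2 ✗
Unsatisfied: (1,3), (2,3), (3,6), (4,3), (4,4), (4,6), (5,1), (5,2), (5,3), (5,4), (5,5), (6,3), (6,5) — 13 in total.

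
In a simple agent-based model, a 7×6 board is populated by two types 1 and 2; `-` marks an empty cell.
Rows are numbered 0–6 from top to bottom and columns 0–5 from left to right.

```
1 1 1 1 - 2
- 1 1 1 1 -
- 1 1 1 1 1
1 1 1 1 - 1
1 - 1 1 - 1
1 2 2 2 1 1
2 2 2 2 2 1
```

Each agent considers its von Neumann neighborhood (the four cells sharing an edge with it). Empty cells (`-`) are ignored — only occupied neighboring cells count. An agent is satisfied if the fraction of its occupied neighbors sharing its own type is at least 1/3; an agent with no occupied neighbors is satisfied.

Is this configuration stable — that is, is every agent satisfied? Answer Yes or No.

Yes

(0,0)1 1/1 ok
(0,1)1 3/3 ok
(0,2)1 3/3 ok
(0,3)1 2/2 ok
(0,5)2 0/0 ok
(1,1)1 3/3 ok
(1,2)1 4/4 ok
(1,3)1 4/4 ok
(1,4)1 2/2 ok
(2,1)1 3/3 ok
(2,2)1 4/4 ok
(2,3)1 4/4 ok
(2,4)1 3/3 ok
(2,5)1 2/2 ok
(3,0)1 2/2 ok
(3,1)1 3/3 ok
(3,2)1 4/4 ok
(3,3)1 3/3 ok
(3,5)1 2/2 ok
(4,0)1 2/2 ok
(4,2)1 2/3 ok
(4,3)1 2/3 ok
(4,5)1 2/2 ok
(5,0)1 1/3 ok
(5,1)2 2/3 ok
(5,2)2 3/4 ok
(5,3)2 2/4 ok
(5,4)1 1/3 ok
(5,5)1 3/3 ok
(6,0)2 1/2 ok
(6,1)2 3/3 ok
(6,2)2 3/3 ok
(6,3)2 3/3 ok
(6,4)2 1/3 ok
(6,5)1 1/2 ok
All meet the threshold, so the configuration is stable.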